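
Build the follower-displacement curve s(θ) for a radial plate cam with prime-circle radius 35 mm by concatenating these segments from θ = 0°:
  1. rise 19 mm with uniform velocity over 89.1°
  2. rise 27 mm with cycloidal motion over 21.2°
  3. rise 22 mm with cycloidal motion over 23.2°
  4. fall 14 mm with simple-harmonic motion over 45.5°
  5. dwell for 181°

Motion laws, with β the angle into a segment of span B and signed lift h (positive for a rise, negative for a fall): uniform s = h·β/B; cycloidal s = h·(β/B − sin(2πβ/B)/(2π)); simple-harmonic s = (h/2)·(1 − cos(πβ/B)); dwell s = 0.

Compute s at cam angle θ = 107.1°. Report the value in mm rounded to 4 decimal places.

seg 1 [0°–89.1°] uniform, h=19: full span → s += 19 → s = 19.0000
seg 2 [89.1°–110.3°] cycloidal, h=27: θ=107.1° here. β=18, B=21.2. 27·(0.8491 − sin(2π·0.8491)/(2π)) = 26.4159 → s = 45.4159

45.4159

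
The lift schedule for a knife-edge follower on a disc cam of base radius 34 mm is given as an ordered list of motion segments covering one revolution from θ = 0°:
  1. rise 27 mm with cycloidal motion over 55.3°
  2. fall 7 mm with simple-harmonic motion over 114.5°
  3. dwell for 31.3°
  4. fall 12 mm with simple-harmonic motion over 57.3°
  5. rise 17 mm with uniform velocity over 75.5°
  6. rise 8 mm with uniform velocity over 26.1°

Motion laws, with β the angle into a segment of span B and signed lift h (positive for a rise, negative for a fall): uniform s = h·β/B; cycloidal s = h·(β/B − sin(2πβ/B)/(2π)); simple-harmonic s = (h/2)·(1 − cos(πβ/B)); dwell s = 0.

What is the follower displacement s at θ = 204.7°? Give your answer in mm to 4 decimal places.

seg 1 [0°–55.3°] cycloidal, h=27: full span → s += 27 → s = 27.0000
seg 2 [55.3°–169.8°] simple-harmonic, h=-7: full span → s += -7 → s = 20.0000
seg 3 [169.8°–201.1°] dwell: s stays 20.0000
seg 4 [201.1°–258.4°] simple-harmonic, h=-12: θ=204.7° here. β=3.6, B=57.3. -12/2·(1 − cos(π·0.0628)) = -0.1165 → s = 19.8835

19.8835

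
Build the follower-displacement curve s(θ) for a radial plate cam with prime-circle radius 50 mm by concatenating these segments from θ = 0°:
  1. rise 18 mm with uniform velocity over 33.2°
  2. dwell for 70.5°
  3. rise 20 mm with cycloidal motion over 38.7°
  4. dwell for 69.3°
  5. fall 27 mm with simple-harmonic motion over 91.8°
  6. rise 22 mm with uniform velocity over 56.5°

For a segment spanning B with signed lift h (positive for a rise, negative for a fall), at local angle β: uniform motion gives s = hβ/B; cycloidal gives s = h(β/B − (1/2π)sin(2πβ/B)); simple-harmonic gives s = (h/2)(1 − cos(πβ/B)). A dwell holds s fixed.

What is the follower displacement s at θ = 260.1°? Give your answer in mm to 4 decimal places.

seg 1 [0°–33.2°] uniform, h=18: full span → s += 18 → s = 18.0000
seg 2 [33.2°–103.7°] dwell: s stays 18.0000
seg 3 [103.7°–142.4°] cycloidal, h=20: full span → s += 20 → s = 38.0000
seg 4 [142.4°–211.7°] dwell: s stays 38.0000
seg 5 [211.7°–303.5°] simple-harmonic, h=-27: θ=260.1° here. β=48.4, B=91.8. -27/2·(1 − cos(π·0.5272)) = -14.6536 → s = 23.3464

23.3464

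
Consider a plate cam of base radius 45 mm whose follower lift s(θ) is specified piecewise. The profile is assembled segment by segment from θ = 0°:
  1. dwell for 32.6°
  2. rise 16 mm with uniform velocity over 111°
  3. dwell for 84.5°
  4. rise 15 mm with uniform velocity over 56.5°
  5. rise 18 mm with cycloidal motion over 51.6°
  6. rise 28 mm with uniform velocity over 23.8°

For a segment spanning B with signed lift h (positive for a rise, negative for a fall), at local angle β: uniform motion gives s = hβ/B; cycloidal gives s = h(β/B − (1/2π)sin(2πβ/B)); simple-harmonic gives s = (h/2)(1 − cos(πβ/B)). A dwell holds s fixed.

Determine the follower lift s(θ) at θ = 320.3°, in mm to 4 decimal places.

seg 1 [0°–32.6°] dwell: s stays 0.0000
seg 2 [32.6°–143.6°] uniform, h=16: full span → s += 16 → s = 16.0000
seg 3 [143.6°–228.1°] dwell: s stays 16.0000
seg 4 [228.1°–284.6°] uniform, h=15: full span → s += 15 → s = 31.0000
seg 5 [284.6°–336.2°] cycloidal, h=18: θ=320.3° here. β=35.7, B=51.6. 18·(0.6919 − sin(2π·0.6919)/(2π)) = 15.1292 → s = 46.1292

46.1292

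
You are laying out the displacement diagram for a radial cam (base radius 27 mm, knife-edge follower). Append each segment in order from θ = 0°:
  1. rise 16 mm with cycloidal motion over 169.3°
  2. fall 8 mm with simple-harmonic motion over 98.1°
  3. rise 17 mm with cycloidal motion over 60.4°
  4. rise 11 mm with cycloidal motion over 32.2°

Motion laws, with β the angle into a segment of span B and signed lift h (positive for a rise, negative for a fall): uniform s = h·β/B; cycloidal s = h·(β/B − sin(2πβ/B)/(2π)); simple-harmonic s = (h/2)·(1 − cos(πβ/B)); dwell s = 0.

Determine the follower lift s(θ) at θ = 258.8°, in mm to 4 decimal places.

seg 1 [0°–169.3°] cycloidal, h=16: full span → s += 16 → s = 16.0000
seg 2 [169.3°–267.4°] simple-harmonic, h=-8: θ=258.8° here. β=89.5, B=98.1. -8/2·(1 − cos(π·0.9123)) = -7.8493 → s = 8.1507

8.1507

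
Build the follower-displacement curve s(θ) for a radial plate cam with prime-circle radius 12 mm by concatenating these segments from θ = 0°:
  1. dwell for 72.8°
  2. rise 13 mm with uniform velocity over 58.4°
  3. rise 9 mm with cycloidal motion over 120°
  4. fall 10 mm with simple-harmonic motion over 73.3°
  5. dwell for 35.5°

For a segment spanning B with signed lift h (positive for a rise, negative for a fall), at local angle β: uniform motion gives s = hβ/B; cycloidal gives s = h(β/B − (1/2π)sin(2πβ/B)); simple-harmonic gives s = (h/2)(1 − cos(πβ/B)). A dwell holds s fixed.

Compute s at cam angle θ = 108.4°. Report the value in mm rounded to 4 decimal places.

seg 1 [0°–72.8°] dwell: s stays 0.0000
seg 2 [72.8°–131.2°] uniform, h=13: θ=108.4° here. β=35.6, B=58.4. 13·35.6/58.4 = 7.9247 → s = 7.9247

7.9247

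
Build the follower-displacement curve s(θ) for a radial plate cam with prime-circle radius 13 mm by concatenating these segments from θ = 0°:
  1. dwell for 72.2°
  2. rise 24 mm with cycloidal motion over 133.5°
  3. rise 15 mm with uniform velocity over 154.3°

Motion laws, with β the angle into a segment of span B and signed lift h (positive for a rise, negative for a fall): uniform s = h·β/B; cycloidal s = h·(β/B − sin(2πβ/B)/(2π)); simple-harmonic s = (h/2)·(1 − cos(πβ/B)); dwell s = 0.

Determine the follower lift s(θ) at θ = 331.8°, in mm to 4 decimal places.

seg 1 [0°–72.2°] dwell: s stays 0.0000
seg 2 [72.2°–205.7°] cycloidal, h=24: full span → s += 24 → s = 24.0000
seg 3 [205.7°–360°] uniform, h=15: θ=331.8° here. β=126.1, B=154.3. 15·126.1/154.3 = 12.2586 → s = 36.2586

36.2586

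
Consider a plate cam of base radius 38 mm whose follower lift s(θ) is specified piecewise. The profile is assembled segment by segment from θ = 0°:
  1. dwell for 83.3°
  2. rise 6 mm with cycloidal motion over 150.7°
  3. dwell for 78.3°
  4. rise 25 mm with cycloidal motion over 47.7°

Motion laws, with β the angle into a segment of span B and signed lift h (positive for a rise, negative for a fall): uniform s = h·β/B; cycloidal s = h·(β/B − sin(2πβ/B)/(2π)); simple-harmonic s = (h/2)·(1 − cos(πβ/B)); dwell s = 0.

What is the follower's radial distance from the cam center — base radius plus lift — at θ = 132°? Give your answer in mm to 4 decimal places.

seg 1 [0°–83.3°] dwell: s stays 0.0000
seg 2 [83.3°–234°] cycloidal, h=6: θ=132° here. β=48.7, B=150.7. 6·(0.3232 − sin(2π·0.3232)/(2π)) = 1.0831 → s = 1.0831
radial distance = base radius + s = 38 + 1.0831 = 39.0831

39.0831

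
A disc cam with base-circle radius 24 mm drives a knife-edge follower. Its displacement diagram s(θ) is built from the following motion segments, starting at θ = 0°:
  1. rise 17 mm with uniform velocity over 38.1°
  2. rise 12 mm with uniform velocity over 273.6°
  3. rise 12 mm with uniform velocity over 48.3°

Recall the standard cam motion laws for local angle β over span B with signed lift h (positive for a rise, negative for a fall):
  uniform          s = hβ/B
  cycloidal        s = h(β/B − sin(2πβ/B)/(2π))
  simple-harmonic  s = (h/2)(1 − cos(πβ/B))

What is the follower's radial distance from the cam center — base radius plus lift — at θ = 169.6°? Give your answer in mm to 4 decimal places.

seg 1 [0°–38.1°] uniform, h=17: full span → s += 17 → s = 17.0000
seg 2 [38.1°–311.7°] uniform, h=12: θ=169.6° here. β=131.5, B=273.6. 12·131.5/273.6 = 5.7675 → s = 22.7675
radial distance = base radius + s = 24 + 22.7675 = 46.7675

46.7675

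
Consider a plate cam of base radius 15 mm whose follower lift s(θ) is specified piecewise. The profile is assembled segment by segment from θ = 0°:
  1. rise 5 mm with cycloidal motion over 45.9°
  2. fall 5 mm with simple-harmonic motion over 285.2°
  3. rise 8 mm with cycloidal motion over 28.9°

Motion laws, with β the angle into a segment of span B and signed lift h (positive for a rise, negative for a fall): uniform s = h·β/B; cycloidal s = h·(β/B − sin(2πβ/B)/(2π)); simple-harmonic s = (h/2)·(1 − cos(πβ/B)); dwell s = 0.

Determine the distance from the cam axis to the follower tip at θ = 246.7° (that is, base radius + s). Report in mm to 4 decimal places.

seg 1 [0°–45.9°] cycloidal, h=5: full span → s += 5 → s = 5.0000
seg 2 [45.9°–331.1°] simple-harmonic, h=-5: θ=246.7° here. β=200.8, B=285.2. -5/2·(1 − cos(π·0.7041)) = -3.9952 → s = 1.0048
radial distance = base radius + s = 15 + 1.0048 = 16.0048

16.0048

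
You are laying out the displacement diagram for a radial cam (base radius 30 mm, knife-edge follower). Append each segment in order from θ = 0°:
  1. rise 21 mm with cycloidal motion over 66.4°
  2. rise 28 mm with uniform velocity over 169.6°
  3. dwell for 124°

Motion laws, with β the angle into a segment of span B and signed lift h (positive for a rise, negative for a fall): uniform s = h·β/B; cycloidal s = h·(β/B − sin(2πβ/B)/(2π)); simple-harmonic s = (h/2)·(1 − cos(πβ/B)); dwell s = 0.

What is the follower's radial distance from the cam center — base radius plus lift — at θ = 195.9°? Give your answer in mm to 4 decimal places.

seg 1 [0°–66.4°] cycloidal, h=21: full span → s += 21 → s = 21.0000
seg 2 [66.4°–236°] uniform, h=28: θ=195.9° here. β=129.5, B=169.6. 28·129.5/169.6 = 21.3797 → s = 42.3797
radial distance = base radius + s = 30 + 42.3797 = 72.3797

72.3797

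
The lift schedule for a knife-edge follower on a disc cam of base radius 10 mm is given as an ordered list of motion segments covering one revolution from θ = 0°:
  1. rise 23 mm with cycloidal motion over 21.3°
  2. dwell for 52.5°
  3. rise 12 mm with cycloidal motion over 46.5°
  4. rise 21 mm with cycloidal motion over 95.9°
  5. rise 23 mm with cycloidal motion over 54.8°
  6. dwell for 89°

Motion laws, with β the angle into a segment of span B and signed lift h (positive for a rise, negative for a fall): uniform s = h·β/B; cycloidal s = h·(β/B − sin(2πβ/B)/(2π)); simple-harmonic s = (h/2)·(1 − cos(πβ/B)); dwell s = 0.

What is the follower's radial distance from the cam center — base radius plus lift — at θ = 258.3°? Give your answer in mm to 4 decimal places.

seg 1 [0°–21.3°] cycloidal, h=23: full span → s += 23 → s = 23.0000
seg 2 [21.3°–73.8°] dwell: s stays 23.0000
seg 3 [73.8°–120.3°] cycloidal, h=12: full span → s += 12 → s = 35.0000
seg 4 [120.3°–216.2°] cycloidal, h=21: full span → s += 21 → s = 56.0000
seg 5 [216.2°–271°] cycloidal, h=23: θ=258.3° here. β=42.1, B=54.8. 23·(0.7682 − sin(2π·0.7682)/(2π)) = 21.3062 → s = 77.3062
radial distance = base radius + s = 10 + 77.3062 = 87.3062

87.3062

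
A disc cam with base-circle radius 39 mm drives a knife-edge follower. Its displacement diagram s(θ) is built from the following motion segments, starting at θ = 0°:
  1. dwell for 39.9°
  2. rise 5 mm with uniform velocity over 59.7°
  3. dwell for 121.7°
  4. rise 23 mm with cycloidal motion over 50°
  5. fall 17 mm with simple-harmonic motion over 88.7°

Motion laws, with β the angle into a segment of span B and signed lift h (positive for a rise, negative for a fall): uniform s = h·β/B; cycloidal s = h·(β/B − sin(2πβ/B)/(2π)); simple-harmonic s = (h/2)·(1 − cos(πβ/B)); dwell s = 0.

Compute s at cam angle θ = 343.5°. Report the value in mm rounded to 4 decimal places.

seg 1 [0°–39.9°] dwell: s stays 0.0000
seg 2 [39.9°–99.6°] uniform, h=5: full span → s += 5 → s = 5.0000
seg 3 [99.6°–221.3°] dwell: s stays 5.0000
seg 4 [221.3°–271.3°] cycloidal, h=23: full span → s += 23 → s = 28.0000
seg 5 [271.3°–360°] simple-harmonic, h=-17: θ=343.5° here. β=72.2, B=88.7. -17/2·(1 − cos(π·0.8140)) = -15.5894 → s = 12.4106

12.4106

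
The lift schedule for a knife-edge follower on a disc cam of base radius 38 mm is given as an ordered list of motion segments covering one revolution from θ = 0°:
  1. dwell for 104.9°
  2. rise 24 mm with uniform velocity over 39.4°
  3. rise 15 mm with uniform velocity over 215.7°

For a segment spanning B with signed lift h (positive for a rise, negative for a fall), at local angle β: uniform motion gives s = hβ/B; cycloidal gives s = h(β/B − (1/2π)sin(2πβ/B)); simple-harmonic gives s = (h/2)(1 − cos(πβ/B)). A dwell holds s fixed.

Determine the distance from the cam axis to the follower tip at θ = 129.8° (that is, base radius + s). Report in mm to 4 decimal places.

seg 1 [0°–104.9°] dwell: s stays 0.0000
seg 2 [104.9°–144.3°] uniform, h=24: θ=129.8° here. β=24.9, B=39.4. 24·24.9/39.4 = 15.1675 → s = 15.1675
radial distance = base radius + s = 38 + 15.1675 = 53.1675

53.1675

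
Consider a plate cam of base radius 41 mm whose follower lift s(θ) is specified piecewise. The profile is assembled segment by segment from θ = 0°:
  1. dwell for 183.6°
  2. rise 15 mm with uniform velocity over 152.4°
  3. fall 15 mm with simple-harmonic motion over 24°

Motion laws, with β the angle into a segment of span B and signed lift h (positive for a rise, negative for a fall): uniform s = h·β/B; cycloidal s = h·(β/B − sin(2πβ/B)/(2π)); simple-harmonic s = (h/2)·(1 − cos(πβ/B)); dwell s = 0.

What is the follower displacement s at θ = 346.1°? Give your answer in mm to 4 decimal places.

seg 1 [0°–183.6°] dwell: s stays 0.0000
seg 2 [183.6°–336°] uniform, h=15: full span → s += 15 → s = 15.0000
seg 3 [336°–360°] simple-harmonic, h=-15: θ=346.1° here. β=10.1, B=24. -15/2·(1 − cos(π·0.4208)) = -5.6539 → s = 9.3461

9.3461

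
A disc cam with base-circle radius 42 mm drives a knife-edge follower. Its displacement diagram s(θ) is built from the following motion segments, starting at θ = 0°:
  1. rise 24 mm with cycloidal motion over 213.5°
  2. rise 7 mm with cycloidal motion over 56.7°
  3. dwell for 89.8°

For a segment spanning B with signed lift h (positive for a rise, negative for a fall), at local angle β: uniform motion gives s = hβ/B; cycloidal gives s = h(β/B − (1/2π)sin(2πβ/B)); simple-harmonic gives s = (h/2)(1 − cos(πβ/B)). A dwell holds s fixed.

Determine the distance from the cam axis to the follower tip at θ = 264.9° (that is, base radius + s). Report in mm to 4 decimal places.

seg 1 [0°–213.5°] cycloidal, h=24: full span → s += 24 → s = 24.0000
seg 2 [213.5°–270.2°] cycloidal, h=7: θ=264.9° here. β=51.4, B=56.7. 7·(0.9065 − sin(2π·0.9065)/(2π)) = 6.9630 → s = 30.9630
radial distance = base radius + s = 42 + 30.9630 = 72.9630

72.9630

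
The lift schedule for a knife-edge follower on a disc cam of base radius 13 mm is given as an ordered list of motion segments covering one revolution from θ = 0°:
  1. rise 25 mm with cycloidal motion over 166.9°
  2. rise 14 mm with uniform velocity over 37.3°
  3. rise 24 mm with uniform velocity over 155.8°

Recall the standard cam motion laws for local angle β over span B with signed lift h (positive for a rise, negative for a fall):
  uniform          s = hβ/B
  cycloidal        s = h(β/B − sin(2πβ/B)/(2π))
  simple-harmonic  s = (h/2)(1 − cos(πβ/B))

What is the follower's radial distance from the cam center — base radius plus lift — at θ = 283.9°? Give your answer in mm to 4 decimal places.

seg 1 [0°–166.9°] cycloidal, h=25: full span → s += 25 → s = 25.0000
seg 2 [166.9°–204.2°] uniform, h=14: full span → s += 14 → s = 39.0000
seg 3 [204.2°–360°] uniform, h=24: θ=283.9° here. β=79.7, B=155.8. 24·79.7/155.8 = 12.2773 → s = 51.2773
radial distance = base radius + s = 13 + 51.2773 = 64.2773

64.2773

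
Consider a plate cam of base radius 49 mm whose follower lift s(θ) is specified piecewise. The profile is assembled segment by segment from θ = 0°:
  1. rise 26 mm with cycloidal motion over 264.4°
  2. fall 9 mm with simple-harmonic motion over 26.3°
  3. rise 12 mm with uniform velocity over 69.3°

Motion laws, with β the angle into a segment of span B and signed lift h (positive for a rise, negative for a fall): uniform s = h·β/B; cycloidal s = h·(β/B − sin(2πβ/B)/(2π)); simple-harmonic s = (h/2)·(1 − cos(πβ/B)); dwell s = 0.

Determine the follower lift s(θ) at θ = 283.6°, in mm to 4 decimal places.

seg 1 [0°–264.4°] cycloidal, h=26: full span → s += 26 → s = 26.0000
seg 2 [264.4°–290.7°] simple-harmonic, h=-9: θ=283.6° here. β=19.2, B=26.3. -9/2·(1 − cos(π·0.7300)) = -7.4763 → s = 18.5237

18.5237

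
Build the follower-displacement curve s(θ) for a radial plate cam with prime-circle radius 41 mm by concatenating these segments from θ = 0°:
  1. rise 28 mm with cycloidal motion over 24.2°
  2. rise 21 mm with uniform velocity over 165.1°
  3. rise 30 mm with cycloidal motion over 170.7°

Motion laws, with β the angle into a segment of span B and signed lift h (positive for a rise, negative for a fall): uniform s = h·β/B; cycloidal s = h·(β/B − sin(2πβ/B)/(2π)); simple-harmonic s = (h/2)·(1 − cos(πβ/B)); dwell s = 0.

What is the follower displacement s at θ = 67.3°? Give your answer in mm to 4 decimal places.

seg 1 [0°–24.2°] cycloidal, h=28: full span → s += 28 → s = 28.0000
seg 2 [24.2°–189.3°] uniform, h=21: θ=67.3° here. β=43.1, B=165.1. 21·43.1/165.1 = 5.4821 → s = 33.4821

33.4821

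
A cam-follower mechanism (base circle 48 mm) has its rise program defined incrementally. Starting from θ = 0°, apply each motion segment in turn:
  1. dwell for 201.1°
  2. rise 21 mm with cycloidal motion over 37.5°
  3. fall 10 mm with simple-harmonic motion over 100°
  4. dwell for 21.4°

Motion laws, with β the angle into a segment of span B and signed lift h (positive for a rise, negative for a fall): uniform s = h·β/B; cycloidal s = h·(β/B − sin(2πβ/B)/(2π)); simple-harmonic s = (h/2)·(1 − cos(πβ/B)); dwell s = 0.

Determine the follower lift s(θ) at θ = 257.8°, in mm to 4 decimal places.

seg 1 [0°–201.1°] dwell: s stays 0.0000
seg 2 [201.1°–238.6°] cycloidal, h=21: full span → s += 21 → s = 21.0000
seg 3 [238.6°–338.6°] simple-harmonic, h=-10: θ=257.8° here. β=19.2, B=100. -10/2·(1 − cos(π·0.1920)) = -0.8823 → s = 20.1177

20.1177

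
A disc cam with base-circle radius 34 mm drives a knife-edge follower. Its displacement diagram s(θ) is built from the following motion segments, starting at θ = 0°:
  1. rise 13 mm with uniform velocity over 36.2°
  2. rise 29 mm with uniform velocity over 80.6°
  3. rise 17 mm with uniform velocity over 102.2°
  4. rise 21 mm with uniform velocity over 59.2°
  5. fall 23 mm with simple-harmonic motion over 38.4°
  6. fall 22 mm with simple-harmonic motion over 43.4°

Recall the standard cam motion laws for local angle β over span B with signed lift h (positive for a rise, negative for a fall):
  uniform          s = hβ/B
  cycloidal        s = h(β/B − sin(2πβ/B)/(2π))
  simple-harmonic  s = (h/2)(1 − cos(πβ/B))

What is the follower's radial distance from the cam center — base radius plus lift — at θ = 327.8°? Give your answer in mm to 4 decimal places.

seg 1 [0°–36.2°] uniform, h=13: full span → s += 13 → s = 13.0000
seg 2 [36.2°–116.8°] uniform, h=29: full span → s += 29 → s = 42.0000
seg 3 [116.8°–219°] uniform, h=17: full span → s += 17 → s = 59.0000
seg 4 [219°–278.2°] uniform, h=21: full span → s += 21 → s = 80.0000
seg 5 [278.2°–316.6°] simple-harmonic, h=-23: full span → s += -23 → s = 57.0000
seg 6 [316.6°–360°] simple-harmonic, h=-22: θ=327.8° here. β=11.2, B=43.4. -22/2·(1 − cos(π·0.2581)) = -3.4214 → s = 53.5786
radial distance = base radius + s = 34 + 53.5786 = 87.5786

87.5786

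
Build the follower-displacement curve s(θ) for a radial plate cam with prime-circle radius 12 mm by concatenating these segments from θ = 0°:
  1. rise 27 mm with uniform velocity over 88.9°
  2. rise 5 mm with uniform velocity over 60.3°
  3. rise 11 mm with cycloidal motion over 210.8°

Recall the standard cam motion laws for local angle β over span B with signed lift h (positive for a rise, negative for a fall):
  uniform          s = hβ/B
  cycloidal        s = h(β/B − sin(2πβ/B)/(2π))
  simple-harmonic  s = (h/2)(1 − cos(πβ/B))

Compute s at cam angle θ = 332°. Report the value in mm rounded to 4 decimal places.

seg 1 [0°–88.9°] uniform, h=27: full span → s += 27 → s = 27.0000
seg 2 [88.9°–149.2°] uniform, h=5: full span → s += 5 → s = 32.0000
seg 3 [149.2°–360°] cycloidal, h=11: θ=332° here. β=182.8, B=210.8. 11·(0.8672 − sin(2π·0.8672)/(2π)) = 10.8362 → s = 42.8362

42.8362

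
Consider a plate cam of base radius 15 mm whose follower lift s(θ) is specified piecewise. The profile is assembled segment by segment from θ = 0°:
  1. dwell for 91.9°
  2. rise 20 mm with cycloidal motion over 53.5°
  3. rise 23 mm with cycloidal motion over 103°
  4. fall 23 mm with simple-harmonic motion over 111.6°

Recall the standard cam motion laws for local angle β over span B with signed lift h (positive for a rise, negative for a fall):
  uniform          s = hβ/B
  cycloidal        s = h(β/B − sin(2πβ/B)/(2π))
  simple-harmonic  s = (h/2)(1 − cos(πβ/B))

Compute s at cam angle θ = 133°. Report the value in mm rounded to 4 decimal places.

seg 1 [0°–91.9°] dwell: s stays 0.0000
seg 2 [91.9°–145.4°] cycloidal, h=20: θ=133° here. β=41.1, B=53.5. 20·(0.7682 − sin(2π·0.7682)/(2π)) = 18.5267 → s = 18.5267

18.5267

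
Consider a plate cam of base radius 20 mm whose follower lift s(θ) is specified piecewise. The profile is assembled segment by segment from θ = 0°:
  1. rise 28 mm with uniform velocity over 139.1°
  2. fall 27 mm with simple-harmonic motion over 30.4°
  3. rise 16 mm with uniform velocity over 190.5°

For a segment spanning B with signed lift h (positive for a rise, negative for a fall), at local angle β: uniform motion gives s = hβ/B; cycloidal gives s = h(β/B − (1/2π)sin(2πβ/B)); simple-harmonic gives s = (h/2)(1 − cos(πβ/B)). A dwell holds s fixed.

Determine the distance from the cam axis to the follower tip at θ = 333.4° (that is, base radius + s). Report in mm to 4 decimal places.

seg 1 [0°–139.1°] uniform, h=28: full span → s += 28 → s = 28.0000
seg 2 [139.1°–169.5°] simple-harmonic, h=-27: full span → s += -27 → s = 1.0000
seg 3 [169.5°–360°] uniform, h=16: θ=333.4° here. β=163.9, B=190.5. 16·163.9/190.5 = 13.7659 → s = 14.7659
radial distance = base radius + s = 20 + 14.7659 = 34.7659

34.7659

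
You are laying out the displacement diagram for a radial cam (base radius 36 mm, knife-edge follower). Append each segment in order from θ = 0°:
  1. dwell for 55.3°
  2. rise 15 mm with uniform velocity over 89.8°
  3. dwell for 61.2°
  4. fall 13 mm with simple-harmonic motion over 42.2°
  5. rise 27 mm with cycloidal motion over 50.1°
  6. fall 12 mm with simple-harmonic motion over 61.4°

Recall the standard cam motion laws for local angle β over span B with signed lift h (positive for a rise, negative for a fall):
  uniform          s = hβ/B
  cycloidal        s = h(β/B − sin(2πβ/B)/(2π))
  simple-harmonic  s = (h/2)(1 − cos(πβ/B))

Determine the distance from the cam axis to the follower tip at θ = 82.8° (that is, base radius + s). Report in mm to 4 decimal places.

seg 1 [0°–55.3°] dwell: s stays 0.0000
seg 2 [55.3°–145.1°] uniform, h=15: θ=82.8° here. β=27.5, B=89.8. 15·27.5/89.8 = 4.5935 → s = 4.5935
radial distance = base radius + s = 36 + 4.5935 = 40.5935

40.5935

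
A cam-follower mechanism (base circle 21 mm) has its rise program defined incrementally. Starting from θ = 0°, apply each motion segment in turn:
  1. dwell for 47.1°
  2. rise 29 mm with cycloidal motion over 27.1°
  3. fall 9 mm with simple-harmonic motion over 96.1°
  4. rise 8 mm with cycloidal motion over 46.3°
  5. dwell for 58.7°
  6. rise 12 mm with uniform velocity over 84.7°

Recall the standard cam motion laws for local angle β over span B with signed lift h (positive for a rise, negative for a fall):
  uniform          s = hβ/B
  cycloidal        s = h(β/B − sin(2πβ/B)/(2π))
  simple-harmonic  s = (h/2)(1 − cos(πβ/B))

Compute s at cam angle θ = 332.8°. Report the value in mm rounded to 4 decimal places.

seg 1 [0°–47.1°] dwell: s stays 0.0000
seg 2 [47.1°–74.2°] cycloidal, h=29: full span → s += 29 → s = 29.0000
seg 3 [74.2°–170.3°] simple-harmonic, h=-9: full span → s += -9 → s = 20.0000
seg 4 [170.3°–216.6°] cycloidal, h=8: full span → s += 8 → s = 28.0000
seg 5 [216.6°–275.3°] dwell: s stays 28.0000
seg 6 [275.3°–360°] uniform, h=12: θ=332.8° here. β=57.5, B=84.7. 12·57.5/84.7 = 8.1464 → s = 36.1464

36.1464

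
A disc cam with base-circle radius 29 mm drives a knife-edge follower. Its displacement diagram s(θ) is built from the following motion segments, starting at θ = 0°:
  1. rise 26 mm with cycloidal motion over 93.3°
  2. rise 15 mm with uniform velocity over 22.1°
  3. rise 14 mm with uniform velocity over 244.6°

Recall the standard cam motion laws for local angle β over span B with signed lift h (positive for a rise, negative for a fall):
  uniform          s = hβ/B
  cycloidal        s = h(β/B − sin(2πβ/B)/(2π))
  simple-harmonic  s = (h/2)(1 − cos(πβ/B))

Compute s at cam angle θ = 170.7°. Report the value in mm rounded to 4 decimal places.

seg 1 [0°–93.3°] cycloidal, h=26: full span → s += 26 → s = 26.0000
seg 2 [93.3°–115.4°] uniform, h=15: full span → s += 15 → s = 41.0000
seg 3 [115.4°–360°] uniform, h=14: θ=170.7° here. β=55.3, B=244.6. 14·55.3/244.6 = 3.1652 → s = 44.1652

44.1652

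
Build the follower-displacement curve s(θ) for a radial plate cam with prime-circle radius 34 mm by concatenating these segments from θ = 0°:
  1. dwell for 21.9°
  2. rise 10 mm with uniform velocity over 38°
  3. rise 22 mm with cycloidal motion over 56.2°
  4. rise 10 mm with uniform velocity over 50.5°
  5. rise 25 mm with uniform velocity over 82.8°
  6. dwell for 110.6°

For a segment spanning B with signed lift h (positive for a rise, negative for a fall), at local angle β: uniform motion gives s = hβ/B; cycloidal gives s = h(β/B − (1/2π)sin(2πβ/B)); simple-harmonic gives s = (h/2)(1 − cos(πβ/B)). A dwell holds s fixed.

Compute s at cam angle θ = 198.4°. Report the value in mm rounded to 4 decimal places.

seg 1 [0°–21.9°] dwell: s stays 0.0000
seg 2 [21.9°–59.9°] uniform, h=10: full span → s += 10 → s = 10.0000
seg 3 [59.9°–116.1°] cycloidal, h=22: full span → s += 22 → s = 32.0000
seg 4 [116.1°–166.6°] uniform, h=10: full span → s += 10 → s = 42.0000
seg 5 [166.6°–249.4°] uniform, h=25: θ=198.4° here. β=31.8, B=82.8. 25·31.8/82.8 = 9.6014 → s = 51.6014

51.6014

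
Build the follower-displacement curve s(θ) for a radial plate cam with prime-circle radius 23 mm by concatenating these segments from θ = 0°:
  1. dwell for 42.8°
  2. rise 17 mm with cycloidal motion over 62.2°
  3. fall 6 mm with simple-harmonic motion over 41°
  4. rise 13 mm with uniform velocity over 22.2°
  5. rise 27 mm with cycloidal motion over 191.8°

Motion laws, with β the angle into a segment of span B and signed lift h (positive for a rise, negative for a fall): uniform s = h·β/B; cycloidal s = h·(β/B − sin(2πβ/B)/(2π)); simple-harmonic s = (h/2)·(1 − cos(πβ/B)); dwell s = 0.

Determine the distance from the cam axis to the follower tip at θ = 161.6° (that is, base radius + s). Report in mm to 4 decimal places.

seg 1 [0°–42.8°] dwell: s stays 0.0000
seg 2 [42.8°–105°] cycloidal, h=17: full span → s += 17 → s = 17.0000
seg 3 [105°–146°] simple-harmonic, h=-6: full span → s += -6 → s = 11.0000
seg 4 [146°–168.2°] uniform, h=13: θ=161.6° here. β=15.6, B=22.2. 13·15.6/22.2 = 9.1351 → s = 20.1351
radial distance = base radius + s = 23 + 20.1351 = 43.1351

43.1351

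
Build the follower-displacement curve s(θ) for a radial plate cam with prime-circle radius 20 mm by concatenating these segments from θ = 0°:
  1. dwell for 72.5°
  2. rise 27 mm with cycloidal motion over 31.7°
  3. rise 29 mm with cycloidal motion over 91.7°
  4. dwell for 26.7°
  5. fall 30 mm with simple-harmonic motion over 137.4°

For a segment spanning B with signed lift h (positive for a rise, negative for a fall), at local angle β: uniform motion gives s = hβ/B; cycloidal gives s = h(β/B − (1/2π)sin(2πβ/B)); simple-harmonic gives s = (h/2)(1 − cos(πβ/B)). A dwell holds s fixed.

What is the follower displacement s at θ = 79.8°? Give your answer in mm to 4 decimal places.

seg 1 [0°–72.5°] dwell: s stays 0.0000
seg 2 [72.5°–104.2°] cycloidal, h=27: θ=79.8° here. β=7.3, B=31.7. 27·(0.2303 − sin(2π·0.2303)/(2π)) = 1.9534 → s = 1.9534

1.9534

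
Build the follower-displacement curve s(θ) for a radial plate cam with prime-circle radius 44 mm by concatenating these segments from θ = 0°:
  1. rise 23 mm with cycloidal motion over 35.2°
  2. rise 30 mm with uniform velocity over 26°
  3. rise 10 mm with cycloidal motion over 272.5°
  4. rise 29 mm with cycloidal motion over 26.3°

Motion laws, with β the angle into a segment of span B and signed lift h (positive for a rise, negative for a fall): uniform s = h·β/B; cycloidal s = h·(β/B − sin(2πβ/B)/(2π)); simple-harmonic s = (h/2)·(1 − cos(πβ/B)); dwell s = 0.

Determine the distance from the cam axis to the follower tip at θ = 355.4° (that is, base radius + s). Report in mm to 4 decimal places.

seg 1 [0°–35.2°] cycloidal, h=23: full span → s += 23 → s = 23.0000
seg 2 [35.2°–61.2°] uniform, h=30: full span → s += 30 → s = 53.0000
seg 3 [61.2°–333.7°] cycloidal, h=10: full span → s += 10 → s = 63.0000
seg 4 [333.7°–360°] cycloidal, h=29: θ=355.4° here. β=21.7, B=26.3. 29·(0.8251 − sin(2π·0.8251)/(2π)) = 28.0389 → s = 91.0389
radial distance = base radius + s = 44 + 91.0389 = 135.0389

135.0389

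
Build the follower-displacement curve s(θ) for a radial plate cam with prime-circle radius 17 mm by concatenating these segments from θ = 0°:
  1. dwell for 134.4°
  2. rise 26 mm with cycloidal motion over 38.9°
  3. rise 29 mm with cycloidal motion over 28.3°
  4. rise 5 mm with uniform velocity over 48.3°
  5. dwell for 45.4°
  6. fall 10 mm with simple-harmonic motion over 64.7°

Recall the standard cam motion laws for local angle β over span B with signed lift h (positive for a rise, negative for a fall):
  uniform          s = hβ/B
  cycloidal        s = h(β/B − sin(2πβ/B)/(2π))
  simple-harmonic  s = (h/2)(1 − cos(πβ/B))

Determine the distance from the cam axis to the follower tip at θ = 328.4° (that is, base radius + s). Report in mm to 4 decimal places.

seg 1 [0°–134.4°] dwell: s stays 0.0000
seg 2 [134.4°–173.3°] cycloidal, h=26: full span → s += 26 → s = 26.0000
seg 3 [173.3°–201.6°] cycloidal, h=29: full span → s += 29 → s = 55.0000
seg 4 [201.6°–249.9°] uniform, h=5: full span → s += 5 → s = 60.0000
seg 5 [249.9°–295.3°] dwell: s stays 60.0000
seg 6 [295.3°–360°] simple-harmonic, h=-10: θ=328.4° here. β=33.1, B=64.7. -10/2·(1 − cos(π·0.5116)) = -5.1820 → s = 54.8180
radial distance = base radius + s = 17 + 54.8180 = 71.8180

71.8180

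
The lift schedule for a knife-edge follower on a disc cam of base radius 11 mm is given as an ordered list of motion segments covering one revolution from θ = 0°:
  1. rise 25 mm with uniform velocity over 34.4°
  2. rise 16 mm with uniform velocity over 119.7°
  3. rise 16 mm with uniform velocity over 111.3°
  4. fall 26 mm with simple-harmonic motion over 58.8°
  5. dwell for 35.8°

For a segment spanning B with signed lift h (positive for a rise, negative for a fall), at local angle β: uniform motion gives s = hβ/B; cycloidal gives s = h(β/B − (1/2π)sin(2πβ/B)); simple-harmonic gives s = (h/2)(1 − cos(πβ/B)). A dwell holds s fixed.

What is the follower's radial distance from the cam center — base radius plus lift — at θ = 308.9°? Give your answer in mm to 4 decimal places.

seg 1 [0°–34.4°] uniform, h=25: full span → s += 25 → s = 25.0000
seg 2 [34.4°–154.1°] uniform, h=16: full span → s += 16 → s = 41.0000
seg 3 [154.1°–265.4°] uniform, h=16: full span → s += 16 → s = 57.0000
seg 4 [265.4°–324.2°] simple-harmonic, h=-26: θ=308.9° here. β=43.5, B=58.8. -26/2·(1 − cos(π·0.7398)) = -21.8930 → s = 35.1070
radial distance = base radius + s = 11 + 35.1070 = 46.1070

46.1070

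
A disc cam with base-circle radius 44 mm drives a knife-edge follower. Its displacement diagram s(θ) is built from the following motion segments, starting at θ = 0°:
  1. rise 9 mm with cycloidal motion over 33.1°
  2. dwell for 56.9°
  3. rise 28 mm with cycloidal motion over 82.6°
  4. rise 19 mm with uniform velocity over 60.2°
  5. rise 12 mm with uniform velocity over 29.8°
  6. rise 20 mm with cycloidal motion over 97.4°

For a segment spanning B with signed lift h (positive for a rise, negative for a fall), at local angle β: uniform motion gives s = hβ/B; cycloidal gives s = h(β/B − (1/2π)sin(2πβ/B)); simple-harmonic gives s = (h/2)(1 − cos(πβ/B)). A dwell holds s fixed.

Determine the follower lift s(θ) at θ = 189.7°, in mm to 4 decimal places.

seg 1 [0°–33.1°] cycloidal, h=9: full span → s += 9 → s = 9.0000
seg 2 [33.1°–90°] dwell: s stays 9.0000
seg 3 [90°–172.6°] cycloidal, h=28: full span → s += 28 → s = 37.0000
seg 4 [172.6°–232.8°] uniform, h=19: θ=189.7° here. β=17.1, B=60.2. 19·17.1/60.2 = 5.3970 → s = 42.3970

42.3970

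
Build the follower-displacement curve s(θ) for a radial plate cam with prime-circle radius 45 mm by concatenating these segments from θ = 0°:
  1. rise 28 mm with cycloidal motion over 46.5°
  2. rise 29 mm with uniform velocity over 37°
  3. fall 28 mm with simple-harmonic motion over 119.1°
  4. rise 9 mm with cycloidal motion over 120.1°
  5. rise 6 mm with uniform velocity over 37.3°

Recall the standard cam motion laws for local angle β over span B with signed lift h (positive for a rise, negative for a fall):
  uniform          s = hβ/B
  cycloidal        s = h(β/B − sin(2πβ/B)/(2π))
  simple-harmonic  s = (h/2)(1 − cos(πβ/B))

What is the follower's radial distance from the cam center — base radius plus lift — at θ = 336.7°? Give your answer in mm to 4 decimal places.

seg 1 [0°–46.5°] cycloidal, h=28: full span → s += 28 → s = 28.0000
seg 2 [46.5°–83.5°] uniform, h=29: full span → s += 29 → s = 57.0000
seg 3 [83.5°–202.6°] simple-harmonic, h=-28: full span → s += -28 → s = 29.0000
seg 4 [202.6°–322.7°] cycloidal, h=9: full span → s += 9 → s = 38.0000
seg 5 [322.7°–360°] uniform, h=6: θ=336.7° here. β=14, B=37.3. 6·14/37.3 = 2.2520 → s = 40.2520
radial distance = base radius + s = 45 + 40.2520 = 85.2520

85.2520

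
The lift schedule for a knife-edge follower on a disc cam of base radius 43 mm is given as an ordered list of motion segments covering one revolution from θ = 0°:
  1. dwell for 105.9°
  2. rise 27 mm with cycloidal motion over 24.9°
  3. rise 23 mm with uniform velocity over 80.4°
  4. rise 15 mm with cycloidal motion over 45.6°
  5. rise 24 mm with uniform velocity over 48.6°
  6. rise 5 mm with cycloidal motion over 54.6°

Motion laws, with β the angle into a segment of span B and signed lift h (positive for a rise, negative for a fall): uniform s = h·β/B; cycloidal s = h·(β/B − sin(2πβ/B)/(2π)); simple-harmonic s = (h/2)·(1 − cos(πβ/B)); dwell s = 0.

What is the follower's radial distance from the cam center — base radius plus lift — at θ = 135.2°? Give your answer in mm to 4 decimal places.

seg 1 [0°–105.9°] dwell: s stays 0.0000
seg 2 [105.9°–130.8°] cycloidal, h=27: full span → s += 27 → s = 27.0000
seg 3 [130.8°–211.2°] uniform, h=23: θ=135.2° here. β=4.4, B=80.4. 23·4.4/80.4 = 1.2587 → s = 28.2587
radial distance = base radius + s = 43 + 28.2587 = 71.2587

71.2587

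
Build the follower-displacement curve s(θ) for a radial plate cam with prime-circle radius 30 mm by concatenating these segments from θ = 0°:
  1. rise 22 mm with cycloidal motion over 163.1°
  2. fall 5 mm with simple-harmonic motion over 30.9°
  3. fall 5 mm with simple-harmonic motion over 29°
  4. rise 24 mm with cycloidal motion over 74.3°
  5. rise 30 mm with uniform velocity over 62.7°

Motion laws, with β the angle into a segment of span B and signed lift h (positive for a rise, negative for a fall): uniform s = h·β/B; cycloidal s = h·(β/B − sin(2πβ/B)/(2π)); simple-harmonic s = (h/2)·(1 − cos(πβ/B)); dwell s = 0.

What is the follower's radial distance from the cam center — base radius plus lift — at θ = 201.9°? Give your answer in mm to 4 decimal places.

seg 1 [0°–163.1°] cycloidal, h=22: full span → s += 22 → s = 22.0000
seg 2 [163.1°–194°] simple-harmonic, h=-5: full span → s += -5 → s = 17.0000
seg 3 [194°–223°] simple-harmonic, h=-5: θ=201.9° here. β=7.9, B=29. -5/2·(1 − cos(π·0.2724)) = -0.8610 → s = 16.1390
radial distance = base radius + s = 30 + 16.1390 = 46.1390

46.1390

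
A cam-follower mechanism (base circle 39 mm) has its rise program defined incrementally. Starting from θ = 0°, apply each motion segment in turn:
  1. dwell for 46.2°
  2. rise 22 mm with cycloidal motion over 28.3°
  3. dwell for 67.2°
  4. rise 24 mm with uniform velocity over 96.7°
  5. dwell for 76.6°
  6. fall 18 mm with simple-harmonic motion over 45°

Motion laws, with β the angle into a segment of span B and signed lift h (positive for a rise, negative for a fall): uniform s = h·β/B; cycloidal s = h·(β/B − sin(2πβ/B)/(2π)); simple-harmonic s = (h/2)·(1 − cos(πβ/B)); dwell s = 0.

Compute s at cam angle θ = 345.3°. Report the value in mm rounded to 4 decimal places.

seg 1 [0°–46.2°] dwell: s stays 0.0000
seg 2 [46.2°–74.5°] cycloidal, h=22: full span → s += 22 → s = 22.0000
seg 3 [74.5°–141.7°] dwell: s stays 22.0000
seg 4 [141.7°–238.4°] uniform, h=24: full span → s += 24 → s = 46.0000
seg 5 [238.4°–315°] dwell: s stays 46.0000
seg 6 [315°–360°] simple-harmonic, h=-18: θ=345.3° here. β=30.3, B=45. -18/2·(1 − cos(π·0.6733)) = -13.6622 → s = 32.3378

32.3378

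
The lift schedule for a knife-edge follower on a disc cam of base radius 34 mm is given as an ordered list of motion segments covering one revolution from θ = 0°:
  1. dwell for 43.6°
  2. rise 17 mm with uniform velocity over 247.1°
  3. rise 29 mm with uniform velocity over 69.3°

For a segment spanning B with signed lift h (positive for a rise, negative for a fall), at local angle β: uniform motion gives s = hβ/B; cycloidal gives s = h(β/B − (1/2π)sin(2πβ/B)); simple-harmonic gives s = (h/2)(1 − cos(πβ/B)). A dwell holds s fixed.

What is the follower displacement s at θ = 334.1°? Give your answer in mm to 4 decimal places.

seg 1 [0°–43.6°] dwell: s stays 0.0000
seg 2 [43.6°–290.7°] uniform, h=17: full span → s += 17 → s = 17.0000
seg 3 [290.7°–360°] uniform, h=29: θ=334.1° here. β=43.4, B=69.3. 29·43.4/69.3 = 18.1616 → s = 35.1616

35.1616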